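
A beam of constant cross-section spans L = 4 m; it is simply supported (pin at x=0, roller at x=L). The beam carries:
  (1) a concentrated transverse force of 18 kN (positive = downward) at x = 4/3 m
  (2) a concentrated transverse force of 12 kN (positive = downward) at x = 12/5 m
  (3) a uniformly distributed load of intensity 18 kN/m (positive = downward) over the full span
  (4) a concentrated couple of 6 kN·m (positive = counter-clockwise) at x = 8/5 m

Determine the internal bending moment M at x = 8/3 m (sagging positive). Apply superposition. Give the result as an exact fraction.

M(8/3) = 238/5 kN·m

Load 1 — point force P=18 kN at a=4/3 m (b=L-a=8/3):
  M_1 = Pa(L-x)/L  [x>a] = 18·(4/3)·(4-(8/3))/4 = 8 kN·m
Load 2 — point force P=12 kN at a=12/5 m (b=L-a=8/5):
  M_2 = Pa(L-x)/L  [x>a] = 12·(12/5)·(4-(8/3))/4 = 48/5 kN·m
Load 3 — uniform load w=18 kN/m over full span:
  M_3 = wx(L-x)/2 = 18·(8/3)·(4-(8/3))/2 = 32 kN·m
Load 4 — applied couple M₀=6 kN·m at a=8/5 m (b=L-a=12/5):
  M_4 = M₀x/L - M₀  [x>a] = 6·(8/3)/4 - 6 = -2 kN·m
Superposition: M = Σ M_i = 238/5 kN·m ≈ 47.600000 kN·m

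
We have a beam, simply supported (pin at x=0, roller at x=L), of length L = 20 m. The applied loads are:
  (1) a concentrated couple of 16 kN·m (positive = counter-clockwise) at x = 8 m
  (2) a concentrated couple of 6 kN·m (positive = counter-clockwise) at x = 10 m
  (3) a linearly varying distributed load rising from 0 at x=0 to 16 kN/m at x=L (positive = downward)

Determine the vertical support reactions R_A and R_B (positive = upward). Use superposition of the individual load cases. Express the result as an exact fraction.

R_A = 1633/30 kN, R_B = 3167/30 kN

Load 1 — applied couple M₀=16 kN·m at a=8 m (b=L-a=12):
  R_A = M₀/L = 16/20 = 4/5 kN
  R_B = -M₀/L = -16/20 = -4/5 kN
Load 2 — applied couple M₀=6 kN·m at a=10 m (b=L-a=10):
  R_A = M₀/L = 6/20 = 3/10 kN
  R_B = -M₀/L = -6/20 = -3/10 kN
Load 3 — triangular load w₀=16 kN/m (0→w₀ over full span):
  R_A = w₀L/6 = 16·20/6 = 160/3 kN
  R_B = w₀L/3 = 16·20/3 = 320/3 kN
Superposition: R_A = 1633/30 kN, R_B = 3167/30 kN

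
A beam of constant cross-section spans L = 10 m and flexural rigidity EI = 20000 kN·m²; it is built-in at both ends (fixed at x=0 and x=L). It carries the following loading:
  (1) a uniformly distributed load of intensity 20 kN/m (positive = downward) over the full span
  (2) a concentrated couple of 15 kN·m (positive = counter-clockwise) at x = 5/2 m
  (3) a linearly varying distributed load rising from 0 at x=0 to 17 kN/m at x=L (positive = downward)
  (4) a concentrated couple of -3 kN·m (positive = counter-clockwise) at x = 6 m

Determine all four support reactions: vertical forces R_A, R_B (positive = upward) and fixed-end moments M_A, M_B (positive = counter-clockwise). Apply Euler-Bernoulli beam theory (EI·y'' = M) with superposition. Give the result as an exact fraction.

Load 1 — uniform load w=20 kN/m over full span:
  R_A = wL/2 = 20·10/2 = 100 kN
  M_A = wL²/12 = 20·10²/12 = 500/3 kN·m
  R_B = wL/2 = 20·10/2 = 100 kN
  M_B = -wL²/12 = -20·10²/12 = -500/3 kN·m
Load 2 — applied couple M₀=15 kN·m at a=5/2 m (b=L-a=15/2):
  R_A = 6M₀ab/L³ = 6·15·(5/2)·(15/2)/10³ = 27/16 kN
  M_A = M₀b(2a-b)/L² = 15·(15/2)·(2·(5/2)-(15/2))/10² = -45/16 kN·m
  R_B = -6M₀ab/L³ = -6·15·(5/2)·(15/2)/10³ = -27/16 kN
  M_B = M₀a(2b-a)/L² = 15·(5/2)·(2·(15/2)-(5/2))/10² = 75/16 kN·m
Load 3 — triangular load w₀=17 kN/m (0→w₀ over full span):
  R_A = 3w₀L/20 = 3·17·10/20 = 51/2 kN
  M_A = w₀L²/30 = 17·10²/30 = 170/3 kN·m
  R_B = 7w₀L/20 = 7·17·10/20 = 119/2 kN
  M_B = -w₀L²/20 = -17·10²/20 = -85 kN·m
Load 4 — applied couple M₀=-3 kN·m at a=6 m (b=L-a=4):
  R_A = 6M₀ab/L³ = 6·(-3)·6·4/10³ = -54/125 kN
  M_A = M₀b(2a-b)/L² = (-3)·4·(2·6-4)/10² = -24/25 kN·m
  R_B = -6M₀ab/L³ = -6·(-3)·6·4/10³ = 54/125 kN
  M_B = M₀a(2b-a)/L² = (-3)·6·(2·4-6)/10² = -9/25 kN·m
Superposition: R_A = 253511/2000 kN, M_A = 263473/1200 kN·m, R_B = 316489/2000 kN, M_B = -296807/1200 kN·m

R_A = 253511/2000 kN, M_A = 263473/1200 kN·m, R_B = 316489/2000 kN, M_B = -296807/1200 kN·m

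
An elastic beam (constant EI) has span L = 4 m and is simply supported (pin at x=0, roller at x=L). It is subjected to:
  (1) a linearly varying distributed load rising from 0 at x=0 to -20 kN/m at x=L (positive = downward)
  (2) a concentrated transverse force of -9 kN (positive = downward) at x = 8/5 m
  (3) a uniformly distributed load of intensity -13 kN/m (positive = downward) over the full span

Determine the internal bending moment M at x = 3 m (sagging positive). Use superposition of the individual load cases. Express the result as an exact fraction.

M(3) = -203/5 kN·m

Load 1 — triangular load w₀=-20 kN/m (0→w₀ over full span):
  M_1 = w₀Lx/6 - w₀x³/(6L) = (-20)·4·3/6 - (-20)·3³/(6·4) = -35/2 kN·m
Load 2 — point force P=-9 kN at a=8/5 m (b=L-a=12/5):
  M_2 = Pa(L-x)/L  [x>a] = (-9)·(8/5)·(4-3)/4 = -18/5 kN·m
Load 3 — uniform load w=-13 kN/m over full span:
  M_3 = wx(L-x)/2 = (-13)·3·(4-3)/2 = -39/2 kN·m
Superposition: M = Σ M_i = -203/5 kN·m ≈ -40.600000 kN·m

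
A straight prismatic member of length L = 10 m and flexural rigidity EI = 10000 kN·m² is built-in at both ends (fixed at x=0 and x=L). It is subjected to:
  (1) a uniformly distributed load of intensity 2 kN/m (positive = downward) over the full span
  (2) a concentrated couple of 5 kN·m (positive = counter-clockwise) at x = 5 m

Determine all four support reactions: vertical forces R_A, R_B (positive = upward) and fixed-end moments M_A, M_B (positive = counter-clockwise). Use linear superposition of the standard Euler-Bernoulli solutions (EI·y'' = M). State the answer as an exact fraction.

Load 1 — uniform load w=2 kN/m over full span:
  R_A = wL/2 = 2·10/2 = 10 kN
  M_A = wL²/12 = 2·10²/12 = 50/3 kN·m
  R_B = wL/2 = 2·10/2 = 10 kN
  M_B = -wL²/12 = -2·10²/12 = -50/3 kN·m
Load 2 — applied couple M₀=5 kN·m at a=5 m (b=L-a=5):
  R_A = 6M₀ab/L³ = 6·5·5·5/10³ = 3/4 kN
  M_A = M₀b(2a-b)/L² = 5·5·(2·5-5)/10² = 5/4 kN·m
  R_B = -6M₀ab/L³ = -6·5·5·5/10³ = -3/4 kN
  M_B = M₀a(2b-a)/L² = 5·5·(2·5-5)/10² = 5/4 kN·m
Superposition: R_A = 43/4 kN, M_A = 215/12 kN·m, R_B = 37/4 kN, M_B = -185/12 kN·m

R_A = 43/4 kN, M_A = 215/12 kN·m, R_B = 37/4 kN, M_B = -185/12 kN·m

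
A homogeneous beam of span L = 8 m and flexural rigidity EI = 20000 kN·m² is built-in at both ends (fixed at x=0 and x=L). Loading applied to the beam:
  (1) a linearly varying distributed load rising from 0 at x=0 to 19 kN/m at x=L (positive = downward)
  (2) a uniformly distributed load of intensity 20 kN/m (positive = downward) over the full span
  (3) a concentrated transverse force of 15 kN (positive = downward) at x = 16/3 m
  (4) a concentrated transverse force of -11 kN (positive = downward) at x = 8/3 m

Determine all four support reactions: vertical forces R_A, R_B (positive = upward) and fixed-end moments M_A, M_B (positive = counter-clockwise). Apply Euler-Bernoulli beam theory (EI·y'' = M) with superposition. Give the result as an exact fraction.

Load 1 — triangular load w₀=19 kN/m (0→w₀ over full span):
  R_A = 3w₀L/20 = 3·19·8/20 = 114/5 kN
  M_A = w₀L²/30 = 19·8²/30 = 608/15 kN·m
  R_B = 7w₀L/20 = 7·19·8/20 = 266/5 kN
  M_B = -w₀L²/20 = -19·8²/20 = -304/5 kN·m
Load 2 — uniform load w=20 kN/m over full span:
  R_A = wL/2 = 20·8/2 = 80 kN
  M_A = wL²/12 = 20·8²/12 = 320/3 kN·m
  R_B = wL/2 = 20·8/2 = 80 kN
  M_B = -wL²/12 = -20·8²/12 = -320/3 kN·m
Load 3 — point force P=15 kN at a=16/3 m (b=L-a=8/3):
  R_A = Pb²(3a+b)/L³ = 15·(8/3)²·(3·(16/3)+(8/3))/8³ = 35/9 kN
  M_A = Pab²/L² = 15·(16/3)·(8/3)²/8² = 80/9 kN·m
  R_B = Pa²(a+3b)/L³ = 15·(16/3)²·((16/3)+3·(8/3))/8³ = 100/9 kN
  M_B = -Pa²b/L² = -15·(16/3)²·(8/3)/8² = -160/9 kN·m
Load 4 — point force P=-11 kN at a=8/3 m (b=L-a=16/3):
  R_A = Pb²(3a+b)/L³ = (-11)·(16/3)²·(3·(8/3)+(16/3))/8³ = -220/27 kN
  M_A = Pab²/L² = (-11)·(8/3)·(16/3)²/8² = -352/27 kN·m
  R_B = Pa²(a+3b)/L³ = (-11)·(8/3)²·((8/3)+3·(16/3))/8³ = -77/27 kN
  M_B = -Pa²b/L² = -(-11)·(8/3)²·(16/3)/8² = 176/27 kN·m
Superposition: R_A = 13303/135 kN, M_A = 19312/135 kN·m, R_B = 19097/135 kN, M_B = -24128/135 kN·m

R_A = 13303/135 kN, M_A = 19312/135 kN·m, R_B = 19097/135 kN, M_B = -24128/135 kN·m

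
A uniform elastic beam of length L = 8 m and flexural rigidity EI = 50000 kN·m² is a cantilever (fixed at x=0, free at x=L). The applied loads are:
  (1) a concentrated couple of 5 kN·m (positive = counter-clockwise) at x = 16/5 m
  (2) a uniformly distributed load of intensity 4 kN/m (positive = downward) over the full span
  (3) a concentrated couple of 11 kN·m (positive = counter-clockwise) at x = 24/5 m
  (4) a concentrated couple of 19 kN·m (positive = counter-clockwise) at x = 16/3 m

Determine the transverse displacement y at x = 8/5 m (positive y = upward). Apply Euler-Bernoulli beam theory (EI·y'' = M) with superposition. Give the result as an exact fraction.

Load 1 — applied couple M₀=5 kN·m at a=16/5 m (b=L-a=24/5):
  y_1 = M₀x²/(2EI)  [x≤a] = 5·(8/5)²/(2·50000) = 2/15625 m
Load 2 — uniform load w=4 kN/m over full span:
  y_2 = -wx²(x²-4Lx+6L²)/(24EI) = -4·(8/5)²·((8/5)²-4·8·(8/5)+6·8²)/(24·50000) = -16768/5859375 m
Load 3 — applied couple M₀=11 kN·m at a=24/5 m (b=L-a=16/5):
  y_3 = M₀x²/(2EI)  [x≤a] = 11·(8/5)²/(2·50000) = 22/78125 m
Load 4 — applied couple M₀=19 kN·m at a=16/3 m (b=L-a=8/3):
  y_4 = M₀x²/(2EI)  [x≤a] = 19·(8/5)²/(2·50000) = 38/78125 m
Superposition: y = Σ y_i = -11518/5859375 m ≈ -0.001966 m

y(8/5) = -11518/5859375 m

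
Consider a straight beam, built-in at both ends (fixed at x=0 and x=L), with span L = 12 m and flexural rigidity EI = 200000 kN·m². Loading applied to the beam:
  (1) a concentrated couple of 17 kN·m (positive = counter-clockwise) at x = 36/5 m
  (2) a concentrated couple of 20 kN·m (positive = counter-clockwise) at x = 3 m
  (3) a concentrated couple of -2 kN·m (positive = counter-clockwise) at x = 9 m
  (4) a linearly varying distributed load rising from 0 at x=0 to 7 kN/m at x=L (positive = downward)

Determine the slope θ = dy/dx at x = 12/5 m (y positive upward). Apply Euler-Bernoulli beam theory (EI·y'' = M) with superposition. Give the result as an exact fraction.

θ(12/5) = -2889/15625000 rad

Load 1 — applied couple M₀=17 kN·m at a=36/5 m (b=L-a=24/5):
  θ_1 = (R_Ax²/2 - M_Ax)/EI  [x≤a] with R_A=51/25, M_A=136/25 = ((51/25)·(12/5)²/2 - (136/25)·(12/5))/200000 = -561/15625000 rad
Load 2 — applied couple M₀=20 kN·m at a=3 m (b=L-a=9):
  θ_2 = (R_Ax²/2 - M_Ax)/EI  [x≤a] with R_A=15/8, M_A=-15/4 = ((15/8)·(12/5)²/2 - (-15/4)·(12/5))/200000 = 9/125000 rad
Load 3 — applied couple M₀=-2 kN·m at a=9 m (b=L-a=3):
  θ_3 = (R_Ax²/2 - M_Ax)/EI  [x≤a] with R_A=-3/16, M_A=-5/8 = ((-3/16)·(12/5)²/2 - (-5/8)·(12/5))/200000 = 3/625000 rad
Load 4 — triangular load w₀=7 kN/m (0→w₀ over full span):
  θ_4 = -w₀(2x(L-x)(L-2x)(x+2L)+x²(L-x)²)/(120LEI) = -7·(2·(12/5)·(12-(12/5))·(12-2·(12/5))·((12/5)+2·12)+(12/5)²·(12-(12/5))²)/(120·12·200000) = -441/1953125 rad
Superposition: θ = Σ θ_i = -2889/15625000 rad ≈ -0.000185 rad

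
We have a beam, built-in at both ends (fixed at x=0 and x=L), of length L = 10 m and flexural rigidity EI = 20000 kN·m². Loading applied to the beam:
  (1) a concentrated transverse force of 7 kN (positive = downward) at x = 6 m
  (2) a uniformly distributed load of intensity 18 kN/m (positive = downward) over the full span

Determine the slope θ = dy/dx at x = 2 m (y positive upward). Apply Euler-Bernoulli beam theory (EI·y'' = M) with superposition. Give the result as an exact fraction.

θ(2) = -2383/312500 rad

Load 1 — point force P=7 kN at a=6 m (b=L-a=4):
  θ_1 = -Pb²x(2aL-(3a+b)x)/(2L³EI)  [x≤a] = -7·4²·2·(2·6·10-(3·6+4)·2)/(2·10³·20000) = -133/312500 rad
Load 2 — uniform load w=18 kN/m over full span:
  θ_2 = -wx(L-x)(L-2x)/(12EI) = -18·2·(10-2)·(10-2·2)/(12·20000) = -9/1250 rad
Superposition: θ = Σ θ_i = -2383/312500 rad ≈ -0.007626 rad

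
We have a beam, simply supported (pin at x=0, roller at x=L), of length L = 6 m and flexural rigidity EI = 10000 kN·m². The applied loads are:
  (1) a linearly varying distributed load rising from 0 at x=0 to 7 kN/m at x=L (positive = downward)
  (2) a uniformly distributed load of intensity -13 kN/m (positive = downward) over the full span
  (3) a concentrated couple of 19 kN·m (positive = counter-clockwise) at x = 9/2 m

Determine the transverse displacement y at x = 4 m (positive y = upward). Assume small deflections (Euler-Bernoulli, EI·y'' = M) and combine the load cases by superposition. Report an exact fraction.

y(4) = 3953/360000 m

Load 1 — triangular load w₀=7 kN/m (0→w₀ over full span):
  y_1 = -w₀x(7L⁴-10L²x²+3x⁴)/(360LEI) = -7·4·(7·6⁴-10·6²·4²+3·4⁴)/(360·6·10000) = -119/22500 m
Load 2 — uniform load w=-13 kN/m over full span:
  y_2 = -wx(L³-2Lx²+x³)/(24EI) = -(-13)·4·(6³-2·6·4²+4³)/(24·10000) = 143/7500 m
Load 3 — applied couple M₀=19 kN·m at a=9/2 m (b=L-a=3/2):
  y_3 = (M₀x³/(6L)+C₁x)/EI  [x≤a] with C₁=M₀(3b²-L²)/(6L)=-247/16 = (19·4³/(6·6)+(-247/16)·4)/10000 = -1007/360000 m
Superposition: y = Σ y_i = 3953/360000 m ≈ 0.010981 m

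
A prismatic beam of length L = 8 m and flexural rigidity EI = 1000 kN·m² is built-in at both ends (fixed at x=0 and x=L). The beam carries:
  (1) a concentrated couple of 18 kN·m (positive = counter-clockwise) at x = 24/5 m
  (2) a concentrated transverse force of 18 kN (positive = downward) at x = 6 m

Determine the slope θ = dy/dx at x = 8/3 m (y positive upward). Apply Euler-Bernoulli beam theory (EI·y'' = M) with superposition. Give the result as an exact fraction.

Load 1 — applied couple M₀=18 kN·m at a=24/5 m (b=L-a=16/5):
  θ_1 = (R_Ax²/2 - M_Ax)/EI  [x≤a] with R_A=81/25, M_A=144/25 = ((81/25)·(8/3)²/2 - (144/25)·(8/3))/1000 = -12/3125 rad
Load 2 — point force P=18 kN at a=6 m (b=L-a=2):
  θ_2 = -Pb²x(2aL-(3a+b)x)/(2L³EI)  [x≤a] = -18·2²·(8/3)·(2·6·8-(3·6+2)·(8/3))/(2·8³·1000) = -1/125 rad
Superposition: θ = Σ θ_i = -37/3125 rad ≈ -0.011840 rad

θ(8/3) = -37/3125 rad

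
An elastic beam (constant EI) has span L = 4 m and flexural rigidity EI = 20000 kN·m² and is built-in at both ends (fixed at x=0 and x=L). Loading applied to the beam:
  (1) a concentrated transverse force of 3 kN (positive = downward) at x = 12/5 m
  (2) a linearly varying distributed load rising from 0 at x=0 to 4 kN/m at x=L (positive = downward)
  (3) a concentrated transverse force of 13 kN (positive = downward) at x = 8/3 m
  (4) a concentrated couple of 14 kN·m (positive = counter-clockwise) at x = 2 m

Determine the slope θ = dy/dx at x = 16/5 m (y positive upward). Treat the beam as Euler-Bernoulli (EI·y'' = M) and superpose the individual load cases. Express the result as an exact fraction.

Load 1 — point force P=3 kN at a=12/5 m (b=L-a=8/5):
  θ_1 = Pa²(L-x)(2bL-(3b+a)(L-x))/(2L³EI)  [x>a] = 3·(12/5)²·(4-(16/5))·(2·(8/5)·4-(3·(8/5)+(12/5))·(4-(16/5)))/(2·4³·20000) = 297/7812500 rad
Load 2 — triangular load w₀=4 kN/m (0→w₀ over full span):
  θ_2 = -w₀(2x(L-x)(L-2x)(x+2L)+x²(L-x)²)/(120LEI) = -4·(2·(16/5)·(4-(16/5))·(4-2·(16/5))·((16/5)+2·4)+(16/5)²·(4-(16/5))²)/(120·4·20000) = 64/1171875 rad
Load 3 — point force P=13 kN at a=8/3 m (b=L-a=4/3):
  θ_3 = Pa²(L-x)(2bL-(3b+a)(L-x))/(2L³EI)  [x>a] = 13·(8/3)²·(4-(16/5))·(2·(4/3)·4-(3·(4/3)+(8/3))·(4-(16/5)))/(2·4³·20000) = 13/84375 rad
Load 4 — applied couple M₀=14 kN·m at a=2 m (b=L-a=2):
  θ_4 = (R_Ax²/2 - M_Ax - M₀(x-a))/EI  [x>a] with R_A=21/4, M_A=7/2 = ((21/4)·(16/5)²/2 - (7/2)·(16/5) - 14·((16/5)-2))/20000 = -7/125000 rad
Superposition: θ = Σ θ_i = 80453/421875000 rad ≈ 0.000191 rad

θ(16/5) = 80453/421875000 rad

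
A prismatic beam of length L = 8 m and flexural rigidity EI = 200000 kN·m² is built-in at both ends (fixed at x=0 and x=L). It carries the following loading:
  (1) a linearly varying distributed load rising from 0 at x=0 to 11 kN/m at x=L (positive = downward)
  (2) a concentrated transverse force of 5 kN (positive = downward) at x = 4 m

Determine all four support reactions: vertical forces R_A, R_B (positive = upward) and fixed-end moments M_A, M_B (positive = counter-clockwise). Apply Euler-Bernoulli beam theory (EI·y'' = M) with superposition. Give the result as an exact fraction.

R_A = 157/10 kN, M_A = 427/15 kN·m, R_B = 333/10 kN, M_B = -201/5 kN·m

Load 1 — triangular load w₀=11 kN/m (0→w₀ over full span):
  R_A = 3w₀L/20 = 3·11·8/20 = 66/5 kN
  M_A = w₀L²/30 = 11·8²/30 = 352/15 kN·m
  R_B = 7w₀L/20 = 7·11·8/20 = 154/5 kN
  M_B = -w₀L²/20 = -11·8²/20 = -176/5 kN·m
Load 2 — point force P=5 kN at a=4 m (b=L-a=4):
  R_A = Pb²(3a+b)/L³ = 5·4²·(3·4+4)/8³ = 5/2 kN
  M_A = Pab²/L² = 5·4·4²/8² = 5 kN·m
  R_B = Pa²(a+3b)/L³ = 5·4²·(4+3·4)/8³ = 5/2 kN
  M_B = -Pa²b/L² = -5·4²·4/8² = -5 kN·m
Superposition: R_A = 157/10 kN, M_A = 427/15 kN·m, R_B = 333/10 kN, M_B = -201/5 kN·m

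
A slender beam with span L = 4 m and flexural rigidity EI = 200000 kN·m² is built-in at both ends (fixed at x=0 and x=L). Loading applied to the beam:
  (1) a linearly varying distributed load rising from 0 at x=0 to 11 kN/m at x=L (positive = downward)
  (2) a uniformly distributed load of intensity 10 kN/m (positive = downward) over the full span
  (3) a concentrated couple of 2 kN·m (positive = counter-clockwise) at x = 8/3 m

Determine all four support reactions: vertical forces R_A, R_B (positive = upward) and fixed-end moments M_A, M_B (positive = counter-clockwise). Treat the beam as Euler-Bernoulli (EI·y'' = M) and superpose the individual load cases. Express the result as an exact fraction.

R_A = 409/15 kN, M_A = 298/15 kN·m, R_B = 521/15 kN, M_B = -332/15 kN·m

Load 1 — triangular load w₀=11 kN/m (0→w₀ over full span):
  R_A = 3w₀L/20 = 3·11·4/20 = 33/5 kN
  M_A = w₀L²/30 = 11·4²/30 = 88/15 kN·m
  R_B = 7w₀L/20 = 7·11·4/20 = 77/5 kN
  M_B = -w₀L²/20 = -11·4²/20 = -44/5 kN·m
Load 2 — uniform load w=10 kN/m over full span:
  R_A = wL/2 = 10·4/2 = 20 kN
  M_A = wL²/12 = 10·4²/12 = 40/3 kN·m
  R_B = wL/2 = 10·4/2 = 20 kN
  M_B = -wL²/12 = -10·4²/12 = -40/3 kN·m
Load 3 — applied couple M₀=2 kN·m at a=8/3 m (b=L-a=4/3):
  R_A = 6M₀ab/L³ = 6·2·(8/3)·(4/3)/4³ = 2/3 kN
  M_A = M₀b(2a-b)/L² = 2·(4/3)·(2·(8/3)-(4/3))/4² = 2/3 kN·m
  R_B = -6M₀ab/L³ = -6·2·(8/3)·(4/3)/4³ = -2/3 kN
  M_B = M₀a(2b-a)/L² = 2·(8/3)·(2·(4/3)-(8/3))/4² = 0 kN·m
Superposition: R_A = 409/15 kN, M_A = 298/15 kN·m, R_B = 521/15 kN, M_B = -332/15 kN·m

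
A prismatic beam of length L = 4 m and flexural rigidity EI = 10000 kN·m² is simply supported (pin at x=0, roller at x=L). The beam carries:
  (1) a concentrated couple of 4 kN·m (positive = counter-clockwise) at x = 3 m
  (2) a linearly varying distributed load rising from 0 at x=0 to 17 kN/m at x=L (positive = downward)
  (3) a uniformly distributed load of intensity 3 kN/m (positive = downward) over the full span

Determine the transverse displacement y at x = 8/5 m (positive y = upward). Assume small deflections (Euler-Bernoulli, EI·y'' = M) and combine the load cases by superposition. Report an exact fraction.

Load 1 — applied couple M₀=4 kN·m at a=3 m (b=L-a=1):
  y_1 = (M₀x³/(6L)+C₁x)/EI  [x≤a] with C₁=M₀(3b²-L²)/(6L)=-13/6 = (4·(8/5)³/(6·4)+(-13/6)·(8/5))/10000 = -87/312500 m
Load 2 — triangular load w₀=17 kN/m (0→w₀ over full span):
  y_2 = -w₀x(7L⁴-10L²x²+3x⁴)/(360LEI) = -17·(8/5)·(7·4⁴-10·4²·(8/5)²+3·(8/5)⁴)/(360·4·10000) = -77588/29296875 m
Load 3 — uniform load w=3 kN/m over full span:
  y_3 = -wx(L³-2Lx²+x³)/(24EI) = -3·(8/5)·(4³-2·4·(8/5)²+(8/5)³)/(24·10000) = -372/390625 m
Superposition: y = Σ y_i = -454577/117187500 m ≈ -0.003879 m

y(8/5) = -454577/117187500 m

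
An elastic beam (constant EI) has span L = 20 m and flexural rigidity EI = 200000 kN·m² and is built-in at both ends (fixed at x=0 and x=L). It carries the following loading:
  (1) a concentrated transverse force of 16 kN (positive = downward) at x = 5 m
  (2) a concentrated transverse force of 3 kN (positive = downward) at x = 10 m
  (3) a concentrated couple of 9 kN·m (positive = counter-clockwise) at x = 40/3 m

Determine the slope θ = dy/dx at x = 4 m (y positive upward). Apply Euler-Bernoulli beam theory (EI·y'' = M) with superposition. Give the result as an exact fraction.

θ(4) = -243/500000 rad

Load 1 — point force P=16 kN at a=5 m (b=L-a=15):
  θ_1 = -Pb²x(2aL-(3a+b)x)/(2L³EI)  [x≤a] = -16·15²·4·(2·5·20-(3·5+15)·4)/(2·20³·200000) = -9/25000 rad
Load 2 — point force P=3 kN at a=10 m (b=L-a=10):
  θ_2 = -Pb²x(2aL-(3a+b)x)/(2L³EI)  [x≤a] = -3·10²·4·(2·10·20-(3·10+10)·4)/(2·20³·200000) = -9/100000 rad
Load 3 — applied couple M₀=9 kN·m at a=40/3 m (b=L-a=20/3):
  θ_3 = (R_Ax²/2 - M_Ax)/EI  [x≤a] with R_A=3/5, M_A=3 = ((3/5)·4²/2 - 3·4)/200000 = -9/250000 rad
Superposition: θ = Σ θ_i = -243/500000 rad ≈ -0.000486 rad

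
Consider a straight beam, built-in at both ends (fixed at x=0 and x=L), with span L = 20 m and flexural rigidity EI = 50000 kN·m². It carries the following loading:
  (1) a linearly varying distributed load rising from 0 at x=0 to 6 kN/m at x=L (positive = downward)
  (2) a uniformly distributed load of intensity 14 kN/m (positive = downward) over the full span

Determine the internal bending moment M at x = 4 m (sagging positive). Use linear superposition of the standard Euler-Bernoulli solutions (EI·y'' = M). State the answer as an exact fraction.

M(4) = -448/15 kN·m

Load 1 — triangular load w₀=6 kN/m (0→w₀ over full span):
  M_1 = 3w₀Lx/20 - w₀L²/30 - w₀x³/(6L) = 3·6·20·4/20 - 6·20²/30 - 6·4³/(6·20) = -56/5 kN·m
Load 2 — uniform load w=14 kN/m over full span:
  M_2 = wLx/2 - wL²/12 - wx²/2 = 14·20·4/2 - 14·20²/12 - 14·4²/2 = -56/3 kN·m
Superposition: M = Σ M_i = -448/15 kN·m ≈ -29.866667 kN·m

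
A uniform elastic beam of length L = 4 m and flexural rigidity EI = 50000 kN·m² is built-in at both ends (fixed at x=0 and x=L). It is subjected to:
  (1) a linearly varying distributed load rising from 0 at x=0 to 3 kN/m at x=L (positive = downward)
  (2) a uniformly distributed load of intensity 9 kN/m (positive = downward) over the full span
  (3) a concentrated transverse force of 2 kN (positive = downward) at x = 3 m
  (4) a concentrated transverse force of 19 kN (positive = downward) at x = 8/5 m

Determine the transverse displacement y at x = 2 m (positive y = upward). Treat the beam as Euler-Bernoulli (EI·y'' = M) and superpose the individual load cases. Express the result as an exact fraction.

y(2) = -813/3125000 m

Load 1 — triangular load w₀=3 kN/m (0→w₀ over full span):
  y_1 = -w₀x²(L-x)²(x+2L)/(120LEI) = -3·2²·(4-2)²·(2+2·4)/(120·4·50000) = -1/50000 m
Load 2 — uniform load w=9 kN/m over full span:
  y_2 = -wx²(L-x)²/(24EI) = -9·2²·(4-2)²/(24·50000) = -3/25000 m
Load 3 — point force P=2 kN at a=3 m (b=L-a=1):
  y_3 = -Pb²x²(3aL-(3a+b)x)/(6L³EI)  [x≤a] = -2·1²·2²·(3·3·4-(3·3+1)·2)/(6·4³·50000) = -1/150000 m
Load 4 — point force P=19 kN at a=8/5 m (b=L-a=12/5):
  y_4 = -Pa²(L-x)²(3bL-(3b+a)(L-x))/(6L³EI)  [x>a] = -19·(8/5)²·(4-2)²·(3·(12/5)·4-(3·(12/5)+(8/5))·(4-2))/(6·4³·50000) = -133/1171875 m
Superposition: y = Σ y_i = -813/3125000 m ≈ -0.000260 m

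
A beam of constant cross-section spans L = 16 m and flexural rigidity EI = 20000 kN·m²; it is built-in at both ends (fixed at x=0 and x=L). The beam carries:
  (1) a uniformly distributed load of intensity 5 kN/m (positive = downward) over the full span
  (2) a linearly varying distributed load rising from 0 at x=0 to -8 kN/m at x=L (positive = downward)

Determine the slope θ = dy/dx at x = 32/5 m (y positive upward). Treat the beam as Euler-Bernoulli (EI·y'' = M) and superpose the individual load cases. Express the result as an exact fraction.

θ(32/5) = -64/390625 rad

Load 1 — uniform load w=5 kN/m over full span:
  θ_1 = -wx(L-x)(L-2x)/(12EI) = -5·(32/5)·(16-(32/5))·(16-2·(32/5))/(12·20000) = -64/15625 rad
Load 2 — triangular load w₀=-8 kN/m (0→w₀ over full span):
  θ_2 = -w₀(2x(L-x)(L-2x)(x+2L)+x²(L-x)²)/(120LEI) = -(-8)·(2·(32/5)·(16-(32/5))·(16-2·(32/5))·((32/5)+2·16)+(32/5)²·(16-(32/5))²)/(120·16·20000) = 1536/390625 rad
Superposition: θ = Σ θ_i = -64/390625 rad ≈ -0.000164 rad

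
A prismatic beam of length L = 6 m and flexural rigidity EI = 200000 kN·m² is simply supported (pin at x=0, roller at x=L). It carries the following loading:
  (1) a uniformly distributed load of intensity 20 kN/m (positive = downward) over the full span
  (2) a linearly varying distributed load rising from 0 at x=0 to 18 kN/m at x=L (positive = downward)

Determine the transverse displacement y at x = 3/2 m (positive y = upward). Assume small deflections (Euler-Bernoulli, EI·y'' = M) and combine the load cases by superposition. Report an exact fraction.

y(3/2) = -88047/51200000 m

Load 1 — uniform load w=20 kN/m over full span:
  y_1 = -wx(L³-2Lx²+x³)/(24EI) = -20·(3/2)·(6³-2·6·(3/2)²+(3/2)³)/(24·200000) = -1539/1280000 m
Load 2 — triangular load w₀=18 kN/m (0→w₀ over full span):
  y_2 = -w₀x(7L⁴-10L²x²+3x⁴)/(360LEI) = -18·(3/2)·(7·6⁴-10·6²·(3/2)²+3·(3/2)⁴)/(360·6·200000) = -26487/51200000 m
Superposition: y = Σ y_i = -88047/51200000 m ≈ -0.001720 m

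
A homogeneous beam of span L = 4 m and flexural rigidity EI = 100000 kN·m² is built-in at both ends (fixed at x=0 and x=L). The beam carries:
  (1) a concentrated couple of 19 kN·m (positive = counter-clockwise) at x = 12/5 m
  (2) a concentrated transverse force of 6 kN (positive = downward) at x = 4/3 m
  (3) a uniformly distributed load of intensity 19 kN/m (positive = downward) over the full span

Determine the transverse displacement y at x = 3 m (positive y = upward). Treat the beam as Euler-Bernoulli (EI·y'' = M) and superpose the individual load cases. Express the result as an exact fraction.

Load 1 — applied couple M₀=19 kN·m at a=12/5 m (b=L-a=8/5):
  y_1 = (R_Ax³/6 - M_Ax²/2 - M₀(x-a)²/2)/EI  [x>a] with R_A=171/25, M_A=152/25 = ((171/25)·3³/6 - (152/25)·3²/2 - 19·(3-(12/5))²/2)/100000 = 0 m
Load 2 — point force P=6 kN at a=4/3 m (b=L-a=8/3):
  y_2 = -Pa²(L-x)²(3bL-(3b+a)(L-x))/(6L³EI)  [x>a] = -6·(4/3)²·(4-3)²·(3·(8/3)·4-(3·(8/3)+(4/3))·(4-3))/(6·4³·100000) = -17/2700000 m
Load 3 — uniform load w=19 kN/m over full span:
  y_3 = -wx²(L-x)²/(24EI) = -19·3²·(4-3)²/(24·100000) = -57/800000 m
Superposition: y = Σ y_i = -67/864000 m ≈ -0.000078 m

y(3) = -67/864000 m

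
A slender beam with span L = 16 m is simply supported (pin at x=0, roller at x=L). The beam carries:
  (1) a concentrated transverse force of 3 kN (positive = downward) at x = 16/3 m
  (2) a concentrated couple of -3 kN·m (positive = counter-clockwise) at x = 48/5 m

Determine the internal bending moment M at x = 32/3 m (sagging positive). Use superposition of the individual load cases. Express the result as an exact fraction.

M(32/3) = 19/3 kN·m

Load 1 — point force P=3 kN at a=16/3 m (b=L-a=32/3):
  M_1 = Pa(L-x)/L  [x>a] = 3·(16/3)·(16-(32/3))/16 = 16/3 kN·m
Load 2 — applied couple M₀=-3 kN·m at a=48/5 m (b=L-a=32/5):
  M_2 = M₀x/L - M₀  [x>a] = (-3)·(32/3)/16 - (-3) = 1 kN·m
Superposition: M = Σ M_i = 19/3 kN·m ≈ 6.333333 kN·m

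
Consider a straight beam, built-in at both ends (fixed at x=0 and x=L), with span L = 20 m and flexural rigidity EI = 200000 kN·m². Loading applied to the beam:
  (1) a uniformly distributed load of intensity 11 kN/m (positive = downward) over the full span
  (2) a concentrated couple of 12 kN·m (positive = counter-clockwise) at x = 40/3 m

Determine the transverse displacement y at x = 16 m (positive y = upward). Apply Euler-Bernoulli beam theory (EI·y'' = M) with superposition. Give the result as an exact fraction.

Load 1 — uniform load w=11 kN/m over full span:
  y_1 = -wx²(L-x)²/(24EI) = -11·16²·(20-16)²/(24·200000) = -88/9375 m
Load 2 — applied couple M₀=12 kN·m at a=40/3 m (b=L-a=20/3):
  y_2 = (R_Ax³/6 - M_Ax²/2 - M₀(x-a)²/2)/EI  [x>a] with R_A=4/5, M_A=4 = ((4/5)·16³/6 - 4·16²/2 - 12·(16-(40/3))²/2)/200000 = -2/46875 m
Superposition: y = Σ y_i = -442/46875 m ≈ -0.009429 m

y(16) = -442/46875 m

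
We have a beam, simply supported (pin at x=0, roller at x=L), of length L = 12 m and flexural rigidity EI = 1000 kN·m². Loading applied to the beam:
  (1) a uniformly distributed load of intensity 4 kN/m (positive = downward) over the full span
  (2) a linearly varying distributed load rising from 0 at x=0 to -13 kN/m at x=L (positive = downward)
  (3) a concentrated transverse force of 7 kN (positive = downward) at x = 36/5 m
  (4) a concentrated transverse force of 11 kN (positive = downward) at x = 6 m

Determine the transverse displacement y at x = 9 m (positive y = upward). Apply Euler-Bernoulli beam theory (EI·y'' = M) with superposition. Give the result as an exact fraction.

y(9) = 355581/4000000 m

Load 1 — uniform load w=4 kN/m over full span:
  y_1 = -wx(L³-2Lx²+x³)/(24EI) = -4·9·(12³-2·12·9²+9³)/(24·1000) = -1539/2000 m
Load 2 — triangular load w₀=-13 kN/m (0→w₀ over full span):
  y_2 = -w₀x(7L⁴-10L²x²+3x⁴)/(360LEI) = -(-13)·9·(7·12⁴-10·12²·9²+3·9⁴)/(360·12·1000) = 41769/32000 m
Load 3 — point force P=7 kN at a=36/5 m (b=L-a=24/5):
  y_3 = -Pa(L-x)(2Lx-a²-x²)/(6LEI)  [x>a] = -7·(36/5)·(12-9)·(2·12·9-(36/5)²-9²)/(6·12·1000) = -43659/250000 m
Load 4 — point force P=11 kN at a=6 m (b=L-a=6):
  y_4 = -Pa(L-x)(2Lx-a²-x²)/(6LEI)  [x>a] = -11·6·(12-9)·(2·12·9-6²-9²)/(6·12·1000) = -1089/4000 m
Superposition: y = Σ y_i = 355581/4000000 m ≈ 0.088895 m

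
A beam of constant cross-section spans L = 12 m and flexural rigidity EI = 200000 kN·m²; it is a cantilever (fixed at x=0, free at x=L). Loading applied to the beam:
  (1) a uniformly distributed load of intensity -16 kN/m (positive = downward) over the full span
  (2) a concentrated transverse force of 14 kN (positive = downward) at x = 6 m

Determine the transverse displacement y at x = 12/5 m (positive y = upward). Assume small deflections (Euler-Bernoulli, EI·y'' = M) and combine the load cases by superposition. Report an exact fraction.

Load 1 — uniform load w=-16 kN/m over full span:
  y_1 = -wx²(x²-4Lx+6L²)/(24EI) = -(-16)·(12/5)²·((12/5)²-4·12·(12/5)+6·12²)/(24·200000) = 28296/1953125 m
Load 2 — point force P=14 kN at a=6 m (b=L-a=6):
  y_2 = -Px²(3a-x)/(6EI)  [x≤a] = -14·(12/5)²·(3·6-(12/5))/(6·200000) = -819/781250 m
Superposition: y = Σ y_i = 52497/3906250 m ≈ 0.013439 m

y(12/5) = 52497/3906250 m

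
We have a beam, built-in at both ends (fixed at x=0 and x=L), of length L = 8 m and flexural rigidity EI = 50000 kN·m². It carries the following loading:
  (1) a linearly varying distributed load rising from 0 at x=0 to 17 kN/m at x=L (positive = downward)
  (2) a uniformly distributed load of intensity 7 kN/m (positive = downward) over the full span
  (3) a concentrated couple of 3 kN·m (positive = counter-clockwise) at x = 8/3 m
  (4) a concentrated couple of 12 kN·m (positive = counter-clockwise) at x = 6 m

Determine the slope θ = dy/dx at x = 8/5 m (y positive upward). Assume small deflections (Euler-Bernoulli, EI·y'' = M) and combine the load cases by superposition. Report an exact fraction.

θ(8/5) = -7543/5859375 rad

Load 1 — triangular load w₀=17 kN/m (0→w₀ over full span):
  θ_1 = -w₀(2x(L-x)(L-2x)(x+2L)+x²(L-x)²)/(120LEI) = -17·(2·(8/5)·(8-(8/5))·(8-2·(8/5))·((8/5)+2·8)+(8/5)²·(8-(8/5))²)/(120·8·50000) = -3808/5859375 rad
Load 2 — uniform load w=7 kN/m over full span:
  θ_2 = -wx(L-x)(L-2x)/(12EI) = -7·(8/5)·(8-(8/5))·(8-2·(8/5))/(12·50000) = -224/390625 rad
Load 3 — applied couple M₀=3 kN·m at a=8/3 m (b=L-a=16/3):
  θ_3 = (R_Ax²/2 - M_Ax)/EI  [x≤a] with R_A=1/2, M_A=0 = ((1/2)·(8/5)²/2 - 0·(8/5))/50000 = 1/78125 rad
Load 4 — applied couple M₀=12 kN·m at a=6 m (b=L-a=2):
  θ_4 = (R_Ax²/2 - M_Ax)/EI  [x≤a] with R_A=27/16, M_A=15/4 = ((27/16)·(8/5)²/2 - (15/4)·(8/5))/50000 = -6/78125 rad
Superposition: θ = Σ θ_i = -7543/5859375 rad ≈ -0.001287 rad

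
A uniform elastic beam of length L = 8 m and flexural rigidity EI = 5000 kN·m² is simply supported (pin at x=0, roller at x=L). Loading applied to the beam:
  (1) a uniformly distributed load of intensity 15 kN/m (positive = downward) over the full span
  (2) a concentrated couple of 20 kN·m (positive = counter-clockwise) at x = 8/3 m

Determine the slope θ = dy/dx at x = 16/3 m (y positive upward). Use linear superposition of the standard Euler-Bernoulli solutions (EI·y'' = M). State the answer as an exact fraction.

Load 1 — uniform load w=15 kN/m over full span:
  θ_1 = -w(L³-6Lx²+4x³)/(24EI) = -15·(8³-6·8·(16/3)²+4·(16/3)³)/(24·5000) = 104/3375 rad
Load 2 — applied couple M₀=20 kN·m at a=8/3 m (b=L-a=16/3):
  θ_2 = (M₀x²/(2L)-M₀(x-a)+C₁)/EI  [x>a] with C₁=M₀(3b²-L²)/(6L)=80/9 = (20·(16/3)²/(2·8)-20·((16/3)-(8/3))+(80/9))/5000 = -2/1125 rad
Superposition: θ = Σ θ_i = 98/3375 rad ≈ 0.029037 rad

θ(16/3) = 98/3375 rad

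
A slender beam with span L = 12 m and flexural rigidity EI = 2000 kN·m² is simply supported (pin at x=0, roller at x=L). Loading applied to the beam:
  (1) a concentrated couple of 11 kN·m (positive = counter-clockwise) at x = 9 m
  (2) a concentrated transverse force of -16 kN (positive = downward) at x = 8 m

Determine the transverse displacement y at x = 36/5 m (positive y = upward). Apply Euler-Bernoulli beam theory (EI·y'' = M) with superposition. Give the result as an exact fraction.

Load 1 — applied couple M₀=11 kN·m at a=9 m (b=L-a=3):
  y_1 = (M₀x³/(6L)+C₁x)/EI  [x≤a] with C₁=M₀(3b²-L²)/(6L)=-143/8 = (11·(36/5)³/(6·12)+(-143/8)·(36/5))/2000 = -17919/500000 m
Load 2 — point force P=-16 kN at a=8 m (b=L-a=4):
  y_2 = -Pbx(L²-b²-x²)/(6LEI)  [x≤a] = -(-16)·4·(36/5)·(12²-4²-(36/5)²)/(6·12·2000) = 3808/15625 m
Superposition: y = Σ y_i = 103937/500000 m ≈ 0.207874 m

y(36/5) = 103937/500000 m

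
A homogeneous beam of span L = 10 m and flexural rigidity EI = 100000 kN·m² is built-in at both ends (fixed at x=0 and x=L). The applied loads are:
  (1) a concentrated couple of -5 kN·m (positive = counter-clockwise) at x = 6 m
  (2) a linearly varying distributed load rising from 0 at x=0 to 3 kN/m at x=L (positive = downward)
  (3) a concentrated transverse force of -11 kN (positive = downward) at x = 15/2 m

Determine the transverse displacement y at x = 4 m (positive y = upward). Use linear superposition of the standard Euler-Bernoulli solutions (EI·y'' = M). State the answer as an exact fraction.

Load 1 — applied couple M₀=-5 kN·m at a=6 m (b=L-a=4):
  y_1 = (R_Ax³/6 - M_Ax²/2)/EI  [x≤a] with R_A=-18/25, M_A=-8/5 = ((-18/25)·4³/6 - (-8/5)·4²/2)/100000 = 4/78125 m
Load 2 — triangular load w₀=3 kN/m (0→w₀ over full span):
  y_2 = -w₀x²(L-x)²(x+2L)/(120LEI) = -3·4²·(10-4)²·(4+2·10)/(120·10·100000) = -27/78125 m
Load 3 — point force P=-11 kN at a=15/2 m (b=L-a=5/2):
  y_3 = -Pb²x²(3aL-(3a+b)x)/(6L³EI)  [x≤a] = -(-11)·(5/2)²·4²·(3·(15/2)·10-(3·(15/2)+(5/2))·4)/(6·10³·100000) = 11/48000 m
Superposition: y = Σ y_i = -1957/30000000 m ≈ -0.000065 m

y(4) = -1957/30000000 m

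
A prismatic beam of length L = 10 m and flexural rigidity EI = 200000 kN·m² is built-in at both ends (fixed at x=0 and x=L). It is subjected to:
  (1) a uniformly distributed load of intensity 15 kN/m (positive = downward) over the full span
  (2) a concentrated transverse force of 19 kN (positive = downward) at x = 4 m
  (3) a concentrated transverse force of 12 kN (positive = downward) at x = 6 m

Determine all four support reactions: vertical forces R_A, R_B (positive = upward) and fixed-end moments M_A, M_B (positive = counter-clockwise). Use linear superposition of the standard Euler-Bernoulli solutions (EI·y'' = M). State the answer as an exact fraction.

R_A = 11442/125 kN, M_A = 4097/25 kN·m, R_B = 11183/125 kN, M_B = -4013/25 kN·m

Load 1 — uniform load w=15 kN/m over full span:
  R_A = wL/2 = 15·10/2 = 75 kN
  M_A = wL²/12 = 15·10²/12 = 125 kN·m
  R_B = wL/2 = 15·10/2 = 75 kN
  M_B = -wL²/12 = -15·10²/12 = -125 kN·m
Load 2 — point force P=19 kN at a=4 m (b=L-a=6):
  R_A = Pb²(3a+b)/L³ = 19·6²·(3·4+6)/10³ = 1539/125 kN
  M_A = Pab²/L² = 19·4·6²/10² = 684/25 kN·m
  R_B = Pa²(a+3b)/L³ = 19·4²·(4+3·6)/10³ = 836/125 kN
  M_B = -Pa²b/L² = -19·4²·6/10² = -456/25 kN·m
Load 3 — point force P=12 kN at a=6 m (b=L-a=4):
  R_A = Pb²(3a+b)/L³ = 12·4²·(3·6+4)/10³ = 528/125 kN
  M_A = Pab²/L² = 12·6·4²/10² = 288/25 kN·m
  R_B = Pa²(a+3b)/L³ = 12·6²·(6+3·4)/10³ = 972/125 kN
  M_B = -Pa²b/L² = -12·6²·4/10² = -432/25 kN·m
Superposition: R_A = 11442/125 kN, M_A = 4097/25 kN·m, R_B = 11183/125 kN, M_B = -4013/25 kN·m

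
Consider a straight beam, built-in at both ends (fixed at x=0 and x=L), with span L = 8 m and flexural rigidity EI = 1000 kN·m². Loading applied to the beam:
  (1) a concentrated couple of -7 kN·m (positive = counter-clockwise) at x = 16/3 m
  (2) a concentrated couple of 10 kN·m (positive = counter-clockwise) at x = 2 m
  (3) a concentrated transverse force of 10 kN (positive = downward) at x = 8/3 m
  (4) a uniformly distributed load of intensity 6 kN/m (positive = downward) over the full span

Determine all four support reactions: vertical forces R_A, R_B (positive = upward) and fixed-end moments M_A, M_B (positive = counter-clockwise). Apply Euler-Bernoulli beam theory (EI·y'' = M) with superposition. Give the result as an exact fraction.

R_A = 27343/864 kN, M_A = 8563/216 kN·m, R_B = 22769/864 kN, M_B = -7517/216 kN·m

Load 1 — applied couple M₀=-7 kN·m at a=16/3 m (b=L-a=8/3):
  R_A = 6M₀ab/L³ = 6·(-7)·(16/3)·(8/3)/8³ = -7/6 kN
  M_A = M₀b(2a-b)/L² = (-7)·(8/3)·(2·(16/3)-(8/3))/8² = -7/3 kN·m
  R_B = -6M₀ab/L³ = -6·(-7)·(16/3)·(8/3)/8³ = 7/6 kN
  M_B = M₀a(2b-a)/L² = (-7)·(16/3)·(2·(8/3)-(16/3))/8² = 0 kN·m
Load 2 — applied couple M₀=10 kN·m at a=2 m (b=L-a=6):
  R_A = 6M₀ab/L³ = 6·10·2·6/8³ = 45/32 kN
  M_A = M₀b(2a-b)/L² = 10·6·(2·2-6)/8² = -15/8 kN·m
  R_B = -6M₀ab/L³ = -6·10·2·6/8³ = -45/32 kN
  M_B = M₀a(2b-a)/L² = 10·2·(2·6-2)/8² = 25/8 kN·m
Load 3 — point force P=10 kN at a=8/3 m (b=L-a=16/3):
  R_A = Pb²(3a+b)/L³ = 10·(16/3)²·(3·(8/3)+(16/3))/8³ = 200/27 kN
  M_A = Pab²/L² = 10·(8/3)·(16/3)²/8² = 320/27 kN·m
  R_B = Pa²(a+3b)/L³ = 10·(8/3)²·((8/3)+3·(16/3))/8³ = 70/27 kN
  M_B = -Pa²b/L² = -10·(8/3)²·(16/3)/8² = -160/27 kN·m
Load 4 — uniform load w=6 kN/m over full span:
  R_A = wL/2 = 6·8/2 = 24 kN
  M_A = wL²/12 = 6·8²/12 = 32 kN·m
  R_B = wL/2 = 6·8/2 = 24 kN
  M_B = -wL²/12 = -6·8²/12 = -32 kN·m
Superposition: R_A = 27343/864 kN, M_A = 8563/216 kN·m, R_B = 22769/864 kN, M_B = -7517/216 kN·m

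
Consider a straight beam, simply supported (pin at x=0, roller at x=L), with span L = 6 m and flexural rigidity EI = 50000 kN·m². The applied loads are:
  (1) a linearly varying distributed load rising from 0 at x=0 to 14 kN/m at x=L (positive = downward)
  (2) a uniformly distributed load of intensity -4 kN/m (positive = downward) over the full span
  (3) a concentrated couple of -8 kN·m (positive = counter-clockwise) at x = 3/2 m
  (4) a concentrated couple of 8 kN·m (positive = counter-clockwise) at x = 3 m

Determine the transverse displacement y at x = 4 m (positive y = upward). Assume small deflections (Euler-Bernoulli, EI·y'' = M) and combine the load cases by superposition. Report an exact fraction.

y(4) = -101/90000 m

Load 1 — triangular load w₀=14 kN/m (0→w₀ over full span):
  y_1 = -w₀x(7L⁴-10L²x²+3x⁴)/(360LEI) = -14·4·(7·6⁴-10·6²·4²+3·4⁴)/(360·6·50000) = -119/56250 m
Load 2 — uniform load w=-4 kN/m over full span:
  y_2 = -wx(L³-2Lx²+x³)/(24EI) = -(-4)·4·(6³-2·6·4²+4³)/(24·50000) = 11/9375 m
Load 3 — applied couple M₀=-8 kN·m at a=3/2 m (b=L-a=9/2):
  y_3 = (M₀x³/(6L)-M₀(x-a)²/2+C₁x)/EI  [x>a] with C₁=M₀(3b²-L²)/(6L)=-11/2 = ((-8)·4³/(6·6)-(-8)·(4-(3/2))²/2+(-11/2)·4)/50000 = -101/450000 m
Load 4 — applied couple M₀=8 kN·m at a=3 m (b=L-a=3):
  y_4 = (M₀x³/(6L)-M₀(x-a)²/2+C₁x)/EI  [x>a] with C₁=M₀(3b²-L²)/(6L)=-2 = (8·4³/(6·6)-8·(4-3)²/2+(-2)·4)/50000 = 1/22500 m
Superposition: y = Σ y_i = -101/90000 m ≈ -0.001122 m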